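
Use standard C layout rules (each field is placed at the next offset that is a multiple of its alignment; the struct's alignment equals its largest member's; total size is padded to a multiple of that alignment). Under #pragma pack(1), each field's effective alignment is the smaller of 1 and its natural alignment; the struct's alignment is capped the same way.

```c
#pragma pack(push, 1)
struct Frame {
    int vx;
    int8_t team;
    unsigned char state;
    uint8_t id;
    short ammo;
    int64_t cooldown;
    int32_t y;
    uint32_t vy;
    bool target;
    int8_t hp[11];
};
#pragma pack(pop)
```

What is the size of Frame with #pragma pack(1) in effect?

37

0..4  vx  (4B, 1-aligned)
4..5  team  (1B, 1-aligned)
5..6  state  (1B, 1-aligned)
6..7  id  (1B, 1-aligned)
7..9  ammo  (2B, 1-aligned)
9..17  cooldown  (8B, 1-aligned)
17..21  y  (4B, 1-aligned)
21..25  vy  (4B, 1-aligned)
25..26  target  (1B, 1-aligned)
26..37  hp  (11B, 1-aligned)
sizeof = 37, alignof = 1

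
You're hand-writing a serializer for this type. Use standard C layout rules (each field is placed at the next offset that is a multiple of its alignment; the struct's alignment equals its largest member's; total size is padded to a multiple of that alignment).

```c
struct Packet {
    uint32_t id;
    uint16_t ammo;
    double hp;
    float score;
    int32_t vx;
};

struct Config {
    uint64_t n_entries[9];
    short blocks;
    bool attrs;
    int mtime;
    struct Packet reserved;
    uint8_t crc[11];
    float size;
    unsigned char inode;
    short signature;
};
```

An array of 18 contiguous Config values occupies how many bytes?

Packet: @0: id [4B, align 4] → 4; @4: ammo [2B, align 2] → 6; +2 pad (align 8); @8: hp [8B, align 8] → 16; @16: score [4B, align 4] → 20; @20: vx [4B, align 4] → 24; size 24, align 8
@0: n_entries [72B, align 8] → 72
@72: blocks [2B, align 2] → 74
@74: attrs [1B, align 1] → 75
+1 pad (align 4)
@76: mtime [4B, align 4] → 80
@80: reserved [24B, align 8] → 104
@104: crc [11B, align 1] → 115
+1 pad (align 4)
@116: size [4B, align 4] → 120
@120: inode [1B, align 1] → 121
+1 pad (align 2)
@122: signature [2B, align 2] → 124
+4 tail pad (align 8)
size 128, align 8
array of 18: 18 × 128 = 2304

2304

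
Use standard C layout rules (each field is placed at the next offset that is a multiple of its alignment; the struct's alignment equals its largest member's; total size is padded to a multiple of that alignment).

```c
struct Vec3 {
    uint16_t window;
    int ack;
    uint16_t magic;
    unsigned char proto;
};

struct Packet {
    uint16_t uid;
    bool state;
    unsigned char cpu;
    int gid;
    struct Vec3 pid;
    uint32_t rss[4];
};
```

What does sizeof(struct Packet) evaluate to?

Vec3: 0..2  window  (2B, 2-aligned); 2..4  -- padding (2B); 4..8  ack  (4B, 4-aligned); 8..10  magic  (2B, 2-aligned); 10..11  proto  (1B, 1-aligned); 11..12  -- tail padding (1B); sizeof = 12, alignof = 4
0..2  uid  (2B, 2-aligned)
2..3  state  (1B, 1-aligned)
3..4  cpu  (1B, 1-aligned)
4..8  gid  (4B, 4-aligned)
8..20  pid  (12B, 4-aligned)
20..36  rss  (16B, 4-aligned)
sizeof = 36, alignof = 4

36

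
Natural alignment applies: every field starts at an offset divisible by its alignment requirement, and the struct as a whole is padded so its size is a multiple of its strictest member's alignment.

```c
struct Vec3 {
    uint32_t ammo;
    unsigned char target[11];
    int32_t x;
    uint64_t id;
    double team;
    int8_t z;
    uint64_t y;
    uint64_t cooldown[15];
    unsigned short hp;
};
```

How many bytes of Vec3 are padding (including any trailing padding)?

0..4  ammo  (4B, 4-aligned)
4..15  target  (11B, 1-aligned)
15..16  -- padding (1B)
16..20  x  (4B, 4-aligned)
20..24  -- padding (4B)
24..32  id  (8B, 8-aligned)
32..40  team  (8B, 8-aligned)
40..41  z  (1B, 1-aligned)
41..48  -- padding (7B)
48..56  y  (8B, 8-aligned)
56..176  cooldown  (120B, 8-aligned)
176..178  hp  (2B, 2-aligned)
178..184  -- tail padding (6B)
sizeof = 184, alignof = 8
data bytes 166, size 184 → padding 18

18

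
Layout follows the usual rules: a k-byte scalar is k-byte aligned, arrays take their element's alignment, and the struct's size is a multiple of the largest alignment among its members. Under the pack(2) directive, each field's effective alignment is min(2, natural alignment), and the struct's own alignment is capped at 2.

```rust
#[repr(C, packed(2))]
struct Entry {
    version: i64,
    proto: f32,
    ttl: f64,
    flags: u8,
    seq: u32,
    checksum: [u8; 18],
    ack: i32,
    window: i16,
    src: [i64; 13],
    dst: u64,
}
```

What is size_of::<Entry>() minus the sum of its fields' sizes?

0..8  version  (8B, 2-aligned)
8..12  proto  (4B, 2-aligned)
12..20  ttl  (8B, 2-aligned)
20..21  flags  (1B, 1-aligned)
21..22  -- padding (1B)
22..26  seq  (4B, 2-aligned)
26..44  checksum  (18B, 1-aligned)
44..48  ack  (4B, 2-aligned)
48..50  window  (2B, 2-aligned)
50..154  src  (104B, 2-aligned)
154..162  dst  (8B, 2-aligned)
sizeof = 162, alignof = 2
data bytes 161, size 162 → padding 1

1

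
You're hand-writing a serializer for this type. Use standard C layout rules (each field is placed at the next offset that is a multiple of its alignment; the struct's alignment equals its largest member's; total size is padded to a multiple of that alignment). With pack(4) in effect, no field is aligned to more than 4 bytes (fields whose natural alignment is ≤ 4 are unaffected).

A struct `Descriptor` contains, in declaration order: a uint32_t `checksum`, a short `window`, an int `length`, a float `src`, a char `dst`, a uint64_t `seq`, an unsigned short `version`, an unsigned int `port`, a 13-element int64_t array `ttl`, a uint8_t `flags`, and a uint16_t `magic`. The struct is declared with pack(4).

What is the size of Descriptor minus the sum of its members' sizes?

8

@0: checksum [4B, align 4] → 4
@4: window [2B, align 2] → 6
+2 pad (align 4)
@8: length [4B, align 4] → 12
@12: src [4B, align 4] → 16
@16: dst [1B, align 1] → 17
+3 pad (align 4)
@20: seq [8B, align 4] → 28
@28: version [2B, align 2] → 30
+2 pad (align 4)
@32: port [4B, align 4] → 36
@36: ttl [104B, align 4] → 140
@140: flags [1B, align 1] → 141
+1 pad (align 2)
@142: magic [2B, align 2] → 144
size 144, align 4
data bytes 136, size 144 → padding 8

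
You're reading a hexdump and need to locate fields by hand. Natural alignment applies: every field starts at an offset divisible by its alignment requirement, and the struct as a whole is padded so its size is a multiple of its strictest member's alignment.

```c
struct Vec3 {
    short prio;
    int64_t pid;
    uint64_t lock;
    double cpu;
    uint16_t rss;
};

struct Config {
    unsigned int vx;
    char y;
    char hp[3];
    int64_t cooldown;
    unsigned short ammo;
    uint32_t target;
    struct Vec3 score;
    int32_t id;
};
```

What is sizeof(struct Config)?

Vec3: 0..2  prio  (2B, 2-aligned); 2..8  -- padding (6B); 8..16  pid  (8B, 8-aligned); 16..24  lock  (8B, 8-aligned); 24..32  cpu  (8B, 8-aligned); 32..34  rss  (2B, 2-aligned); 34..40  -- tail padding (6B); sizeof = 40, alignof = 8
0..4  vx  (4B, 4-aligned)
4..5  y  (1B, 1-aligned)
5..8  hp  (3B, 1-aligned)
8..16  cooldown  (8B, 8-aligned)
16..18  ammo  (2B, 2-aligned)
18..20  -- padding (2B)
20..24  target  (4B, 4-aligned)
24..64  score  (40B, 8-aligned)
64..68  id  (4B, 4-aligned)
68..72  -- tail padding (4B)
sizeof = 72, alignof = 8

72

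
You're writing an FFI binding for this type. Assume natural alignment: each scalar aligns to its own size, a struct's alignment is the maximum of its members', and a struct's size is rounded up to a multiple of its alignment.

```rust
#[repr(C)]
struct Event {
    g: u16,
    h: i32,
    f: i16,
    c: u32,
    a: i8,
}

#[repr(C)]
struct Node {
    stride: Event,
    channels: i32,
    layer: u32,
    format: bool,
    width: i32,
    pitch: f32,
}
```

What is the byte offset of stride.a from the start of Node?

Event: 0..2  g  (2B, 2-aligned); 2..4  -- padding (2B); 4..8  h  (4B, 4-aligned); 8..10  f  (2B, 2-aligned); 10..12  -- padding (2B); 12..16  c  (4B, 4-aligned); 16..17  a  (1B, 1-aligned); 17..20  -- tail padding (3B); sizeof = 20, alignof = 4
0..20  stride  (20B, 4-aligned)
within Event: a at 16
0 + 16 = 16

16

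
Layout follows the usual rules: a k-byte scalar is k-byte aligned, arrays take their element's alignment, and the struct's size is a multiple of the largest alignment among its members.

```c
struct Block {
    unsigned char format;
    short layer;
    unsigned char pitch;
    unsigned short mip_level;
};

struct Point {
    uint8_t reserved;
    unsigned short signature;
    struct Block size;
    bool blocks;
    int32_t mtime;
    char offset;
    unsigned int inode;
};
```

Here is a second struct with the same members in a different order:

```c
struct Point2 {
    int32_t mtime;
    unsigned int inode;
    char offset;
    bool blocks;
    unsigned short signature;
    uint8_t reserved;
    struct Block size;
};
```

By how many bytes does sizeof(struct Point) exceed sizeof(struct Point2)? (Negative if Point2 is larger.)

4

Block: @0: format [1B, align 1] → 1; +1 pad (align 2); @2: layer [2B, align 2] → 4; @4: pitch [1B, align 1] → 5; +1 pad (align 2); @6: mip_level [2B, align 2] → 8; size 8, align 2
@0: reserved [1B, align 1] → 1
+1 pad (align 2)
@2: signature [2B, align 2] → 4
@4: size [8B, align 2] → 12
@12: blocks [1B, align 1] → 13
+3 pad (align 4)
@16: mtime [4B, align 4] → 20
@20: offset [1B, align 1] → 21
+3 pad (align 4)
@24: inode [4B, align 4] → 28
size 28, align 4
— Point2 —
@0: mtime [4B, align 4] → 4
@4: inode [4B, align 4] → 8
@8: offset [1B, align 1] → 9
@9: blocks [1B, align 1] → 10
@10: signature [2B, align 2] → 12
@12: reserved [1B, align 1] → 13
+1 pad (align 2)
@14: size [8B, align 2] → 22
+2 tail pad (align 4)
size 24, align 4
28 − 24 = 4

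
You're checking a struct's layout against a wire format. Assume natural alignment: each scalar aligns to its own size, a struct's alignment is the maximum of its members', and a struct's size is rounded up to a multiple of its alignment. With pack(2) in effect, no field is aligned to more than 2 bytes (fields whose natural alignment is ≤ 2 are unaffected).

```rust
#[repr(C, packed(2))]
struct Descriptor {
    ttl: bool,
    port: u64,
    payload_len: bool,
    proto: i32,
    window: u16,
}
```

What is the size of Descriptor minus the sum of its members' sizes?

0..1  ttl  (1B, 1-aligned)
1..2  -- padding (1B)
2..10  port  (8B, 2-aligned)
10..11  payload_len  (1B, 1-aligned)
11..12  -- padding (1B)
12..16  proto  (4B, 2-aligned)
16..18  window  (2B, 2-aligned)
sizeof = 18, alignof = 2
data bytes 16, size 18 → padding 2

2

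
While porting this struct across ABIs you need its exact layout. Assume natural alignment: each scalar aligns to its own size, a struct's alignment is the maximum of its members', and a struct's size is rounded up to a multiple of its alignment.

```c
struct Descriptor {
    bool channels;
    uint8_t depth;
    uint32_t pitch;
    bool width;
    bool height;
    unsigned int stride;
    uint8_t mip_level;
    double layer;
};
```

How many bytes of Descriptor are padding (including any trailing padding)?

11

@0: channels [1B, align 1] → 1
@1: depth [1B, align 1] → 2
+2 pad (align 4)
@4: pitch [4B, align 4] → 8
@8: width [1B, align 1] → 9
@9: height [1B, align 1] → 10
+2 pad (align 4)
@12: stride [4B, align 4] → 16
@16: mip_level [1B, align 1] → 17
+7 pad (align 8)
@24: layer [8B, align 8] → 32
size 32, align 8
data bytes 21, size 32 → padding 11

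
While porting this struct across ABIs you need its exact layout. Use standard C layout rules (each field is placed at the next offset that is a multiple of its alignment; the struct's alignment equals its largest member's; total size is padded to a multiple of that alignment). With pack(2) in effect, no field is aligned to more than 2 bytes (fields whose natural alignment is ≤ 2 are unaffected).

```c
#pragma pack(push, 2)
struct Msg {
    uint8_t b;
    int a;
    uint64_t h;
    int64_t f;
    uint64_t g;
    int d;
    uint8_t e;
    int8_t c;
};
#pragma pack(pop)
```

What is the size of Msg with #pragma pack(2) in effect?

36

@0: b [1B, align 1] → 1
+1 pad (align 2)
@2: a [4B, align 2] → 6
@6: h [8B, align 2] → 14
@14: f [8B, align 2] → 22
@22: g [8B, align 2] → 30
@30: d [4B, align 2] → 34
@34: e [1B, align 1] → 35
@35: c [1B, align 1] → 36
size 36, align 2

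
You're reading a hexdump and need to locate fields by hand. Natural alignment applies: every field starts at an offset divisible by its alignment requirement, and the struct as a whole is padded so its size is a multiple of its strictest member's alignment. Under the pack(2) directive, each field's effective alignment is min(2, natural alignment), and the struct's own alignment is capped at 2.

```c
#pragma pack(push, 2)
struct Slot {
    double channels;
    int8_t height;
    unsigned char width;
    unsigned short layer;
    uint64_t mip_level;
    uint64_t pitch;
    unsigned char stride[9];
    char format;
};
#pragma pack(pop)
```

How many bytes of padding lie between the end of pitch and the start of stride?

0

0..8  channels  (8B, 2-aligned)
8..9  height  (1B, 1-aligned)
9..10  width  (1B, 1-aligned)
10..12  layer  (2B, 2-aligned)
12..20  mip_level  (8B, 2-aligned)
20..28  pitch  (8B, 2-aligned)
28..37  stride  (9B, 1-aligned)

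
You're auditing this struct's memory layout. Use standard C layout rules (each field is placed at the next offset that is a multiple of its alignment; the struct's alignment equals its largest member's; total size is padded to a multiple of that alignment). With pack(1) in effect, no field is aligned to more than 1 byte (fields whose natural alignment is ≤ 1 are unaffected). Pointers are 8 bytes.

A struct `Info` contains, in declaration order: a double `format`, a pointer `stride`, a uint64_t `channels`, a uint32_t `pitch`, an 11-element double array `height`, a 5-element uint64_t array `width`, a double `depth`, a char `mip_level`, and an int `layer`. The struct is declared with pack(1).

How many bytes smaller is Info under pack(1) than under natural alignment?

natural layout:
  format at 0 (size 8, align 8) → ends 8
  stride at 8 (size 8, align 8) → ends 16
  channels at 16 (size 8, align 8) → ends 24
  pitch at 24 (size 4, align 4) → ends 28
  pad 4 to align 8 for height
  height at 32 (size 88, align 8) → ends 120
  width at 120 (size 40, align 8) → ends 160
  depth at 160 (size 8, align 8) → ends 168
  mip_level at 168 (size 1, align 1) → ends 169
  pad 3 to align 4 for layer
  layer at 172 (size 4, align 4) → ends 176
  total 176 bytes, alignment 8
packed(1) layout:
  format at 0 (size 8, align 1) → ends 8
  stride at 8 (size 8, align 1) → ends 16
  channels at 16 (size 8, align 1) → ends 24
  pitch at 24 (size 4, align 1) → ends 28
  height at 28 (size 88, align 1) → ends 116
  width at 116 (size 40, align 1) → ends 156
  depth at 156 (size 8, align 1) → ends 164
  mip_level at 164 (size 1, align 1) → ends 165
  layer at 165 (size 4, align 1) → ends 169
  total 169 bytes, alignment 1
176 − 169 = 7

7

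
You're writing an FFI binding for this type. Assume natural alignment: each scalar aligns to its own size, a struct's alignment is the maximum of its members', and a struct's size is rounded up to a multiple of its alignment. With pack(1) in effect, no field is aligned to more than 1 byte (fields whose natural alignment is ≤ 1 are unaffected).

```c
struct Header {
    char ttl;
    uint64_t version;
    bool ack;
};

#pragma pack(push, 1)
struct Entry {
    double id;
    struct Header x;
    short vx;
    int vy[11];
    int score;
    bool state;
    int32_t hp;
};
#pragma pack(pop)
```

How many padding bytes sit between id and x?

0

Header: @0: ttl [1B, align 1] → 1; +7 pad (align 8); @8: version [8B, align 8] → 16; @16: ack [1B, align 1] → 17; +7 tail pad (align 8); size 24, align 8
@0: id [8B, align 1] → 8
@8: x [24B, align 1] → 32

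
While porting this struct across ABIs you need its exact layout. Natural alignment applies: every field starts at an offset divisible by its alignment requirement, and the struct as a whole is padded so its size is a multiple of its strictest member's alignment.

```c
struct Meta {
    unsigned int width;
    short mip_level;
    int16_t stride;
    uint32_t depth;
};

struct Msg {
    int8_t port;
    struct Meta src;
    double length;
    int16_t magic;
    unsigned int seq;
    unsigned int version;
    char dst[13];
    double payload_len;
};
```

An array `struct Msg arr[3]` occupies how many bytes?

Meta: 0..4  width  (4B, 4-aligned); 4..6  mip_level  (2B, 2-aligned); 6..8  stride  (2B, 2-aligned); 8..12  depth  (4B, 4-aligned); sizeof = 12, alignof = 4
0..1  port  (1B, 1-aligned)
1..4  -- padding (3B)
4..16  src  (12B, 4-aligned)
16..24  length  (8B, 8-aligned)
24..26  magic  (2B, 2-aligned)
26..28  -- padding (2B)
28..32  seq  (4B, 4-aligned)
32..36  version  (4B, 4-aligned)
36..49  dst  (13B, 1-aligned)
49..56  -- padding (7B)
56..64  payload_len  (8B, 8-aligned)
sizeof = 64, alignof = 8
array of 3: 3 × 64 = 192

192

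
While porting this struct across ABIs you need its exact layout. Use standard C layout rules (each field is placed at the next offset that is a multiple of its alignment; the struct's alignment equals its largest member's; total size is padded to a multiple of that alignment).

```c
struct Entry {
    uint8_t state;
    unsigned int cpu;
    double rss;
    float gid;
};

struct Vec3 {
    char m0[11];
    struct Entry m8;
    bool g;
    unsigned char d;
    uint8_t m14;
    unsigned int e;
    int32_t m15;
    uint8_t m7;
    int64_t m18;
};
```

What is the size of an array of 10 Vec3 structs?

Entry: state at 0 (size 1, align 1) → ends 1; pad 3 to align 4 for cpu; cpu at 4 (size 4, align 4) → ends 8; rss at 8 (size 8, align 8) → ends 16; gid at 16 (size 4, align 4) → ends 20; tail pad 4 to reach multiple of 8; total 24 bytes, alignment 8
m0 at 0 (size 11, align 1) → ends 11
pad 5 to align 8 for m8
m8 at 16 (size 24, align 8) → ends 40
g at 40 (size 1, align 1) → ends 41
d at 41 (size 1, align 1) → ends 42
m14 at 42 (size 1, align 1) → ends 43
pad 1 to align 4 for e
e at 44 (size 4, align 4) → ends 48
m15 at 48 (size 4, align 4) → ends 52
m7 at 52 (size 1, align 1) → ends 53
pad 3 to align 8 for m18
m18 at 56 (size 8, align 8) → ends 64
total 64 bytes, alignment 8
array of 10: 10 × 64 = 640

640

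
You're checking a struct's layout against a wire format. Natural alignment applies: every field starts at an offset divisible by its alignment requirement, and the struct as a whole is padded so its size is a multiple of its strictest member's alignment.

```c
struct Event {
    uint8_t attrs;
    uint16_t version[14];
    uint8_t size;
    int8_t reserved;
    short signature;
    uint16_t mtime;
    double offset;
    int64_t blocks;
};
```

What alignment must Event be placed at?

8

member alignments: attrs=1, version=2, size=1, reserved=1, signature=2, mtime=2, offset=8, blocks=8
max = 8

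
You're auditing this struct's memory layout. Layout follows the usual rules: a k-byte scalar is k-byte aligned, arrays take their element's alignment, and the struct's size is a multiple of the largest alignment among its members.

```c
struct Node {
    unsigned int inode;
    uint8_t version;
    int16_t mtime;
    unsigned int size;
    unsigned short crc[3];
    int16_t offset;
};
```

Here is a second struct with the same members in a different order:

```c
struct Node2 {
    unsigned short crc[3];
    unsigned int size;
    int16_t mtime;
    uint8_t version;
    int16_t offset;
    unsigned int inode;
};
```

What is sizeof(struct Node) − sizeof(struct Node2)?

0..4  inode  (4B, 4-aligned)
4..5  version  (1B, 1-aligned)
5..6  -- padding (1B)
6..8  mtime  (2B, 2-aligned)
8..12  size  (4B, 4-aligned)
12..18  crc  (6B, 2-aligned)
18..20  offset  (2B, 2-aligned)
sizeof = 20, alignof = 4
— Node2 —
0..6  crc  (6B, 2-aligned)
6..8  -- padding (2B)
8..12  size  (4B, 4-aligned)
12..14  mtime  (2B, 2-aligned)
14..15  version  (1B, 1-aligned)
15..16  -- padding (1B)
16..18  offset  (2B, 2-aligned)
18..20  -- padding (2B)
20..24  inode  (4B, 4-aligned)
sizeof = 24, alignof = 4
20 − 24 = -4

-4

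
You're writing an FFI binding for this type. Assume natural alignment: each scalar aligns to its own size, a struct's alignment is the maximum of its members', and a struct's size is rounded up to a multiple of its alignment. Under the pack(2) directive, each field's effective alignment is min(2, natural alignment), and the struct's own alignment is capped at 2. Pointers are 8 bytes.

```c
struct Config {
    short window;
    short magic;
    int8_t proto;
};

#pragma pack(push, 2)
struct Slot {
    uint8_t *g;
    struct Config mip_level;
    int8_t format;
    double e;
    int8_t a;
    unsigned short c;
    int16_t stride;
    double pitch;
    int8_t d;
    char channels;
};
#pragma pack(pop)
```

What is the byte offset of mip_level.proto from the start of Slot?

12

Config: 0..2  window  (2B, 2-aligned); 2..4  magic  (2B, 2-aligned); 4..5  proto  (1B, 1-aligned); 5..6  -- tail padding (1B); sizeof = 6, alignof = 2
0..8  g  (8B, 2-aligned)
8..14  mip_level  (6B, 2-aligned)
within Config: proto at 4
8 + 4 = 12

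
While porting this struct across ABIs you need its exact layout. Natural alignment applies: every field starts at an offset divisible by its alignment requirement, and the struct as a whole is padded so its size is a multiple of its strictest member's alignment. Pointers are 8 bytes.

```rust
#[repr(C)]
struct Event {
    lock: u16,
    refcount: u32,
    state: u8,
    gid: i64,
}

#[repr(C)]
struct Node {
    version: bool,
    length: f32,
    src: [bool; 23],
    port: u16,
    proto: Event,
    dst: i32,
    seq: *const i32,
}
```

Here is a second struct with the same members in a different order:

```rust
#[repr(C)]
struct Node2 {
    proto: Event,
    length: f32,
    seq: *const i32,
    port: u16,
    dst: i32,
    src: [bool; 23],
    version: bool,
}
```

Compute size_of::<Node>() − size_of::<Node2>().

Event: 0..2  lock  (2B, 2-aligned); 2..4  -- padding (2B); 4..8  refcount  (4B, 4-aligned); 8..9  state  (1B, 1-aligned); 9..16  -- padding (7B); 16..24  gid  (8B, 8-aligned); sizeof = 24, alignof = 8
0..1  version  (1B, 1-aligned)
1..4  -- padding (3B)
4..8  length  (4B, 4-aligned)
8..31  src  (23B, 1-aligned)
31..32  -- padding (1B)
32..34  port  (2B, 2-aligned)
34..40  -- padding (6B)
40..64  proto  (24B, 8-aligned)
64..68  dst  (4B, 4-aligned)
68..72  -- padding (4B)
72..80  seq  (8B, 8-aligned)
sizeof = 80, alignof = 8
— Node2 —
0..24  proto  (24B, 8-aligned)
24..28  length  (4B, 4-aligned)
28..32  -- padding (4B)
32..40  seq  (8B, 8-aligned)
40..42  port  (2B, 2-aligned)
42..44  -- padding (2B)
44..48  dst  (4B, 4-aligned)
48..71  src  (23B, 1-aligned)
71..72  version  (1B, 1-aligned)
sizeof = 72, alignof = 8
80 − 72 = 8

8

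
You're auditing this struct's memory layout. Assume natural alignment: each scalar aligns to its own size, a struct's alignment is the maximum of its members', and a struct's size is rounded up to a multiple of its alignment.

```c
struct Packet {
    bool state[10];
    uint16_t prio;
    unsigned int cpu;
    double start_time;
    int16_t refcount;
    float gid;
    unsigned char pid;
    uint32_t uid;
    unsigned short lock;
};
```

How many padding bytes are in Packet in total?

@0: state [10B, align 1] → 10
@10: prio [2B, align 2] → 12
@12: cpu [4B, align 4] → 16
@16: start_time [8B, align 8] → 24
@24: refcount [2B, align 2] → 26
+2 pad (align 4)
@28: gid [4B, align 4] → 32
@32: pid [1B, align 1] → 33
+3 pad (align 4)
@36: uid [4B, align 4] → 40
@40: lock [2B, align 2] → 42
+6 tail pad (align 8)
size 48, align 8
data bytes 37, size 48 → padding 11

11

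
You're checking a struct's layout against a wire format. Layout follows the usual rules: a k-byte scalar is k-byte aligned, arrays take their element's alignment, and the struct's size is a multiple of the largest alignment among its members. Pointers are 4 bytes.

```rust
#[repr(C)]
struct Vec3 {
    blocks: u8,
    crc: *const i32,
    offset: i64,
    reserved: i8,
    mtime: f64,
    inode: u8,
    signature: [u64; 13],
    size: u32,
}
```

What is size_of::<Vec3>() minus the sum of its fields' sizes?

blocks at 0 (size 1, align 1) → ends 1
pad 3 to align 4 for crc
crc at 4 (size 4, align 4) → ends 8
offset at 8 (size 8, align 8) → ends 16
reserved at 16 (size 1, align 1) → ends 17
pad 7 to align 8 for mtime
mtime at 24 (size 8, align 8) → ends 32
inode at 32 (size 1, align 1) → ends 33
pad 7 to align 8 for signature
signature at 40 (size 104, align 8) → ends 144
size at 144 (size 4, align 4) → ends 148
tail pad 4 to reach multiple of 8
total 152 bytes, alignment 8
data bytes 131, size 152 → padding 21

21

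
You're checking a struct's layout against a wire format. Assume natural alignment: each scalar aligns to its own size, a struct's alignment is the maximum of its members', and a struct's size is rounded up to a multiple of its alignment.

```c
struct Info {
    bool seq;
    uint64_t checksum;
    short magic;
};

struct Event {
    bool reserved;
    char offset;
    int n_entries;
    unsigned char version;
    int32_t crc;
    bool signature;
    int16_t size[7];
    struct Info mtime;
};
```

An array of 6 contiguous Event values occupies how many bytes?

336

Info: 0..1  seq  (1B, 1-aligned); 1..8  -- padding (7B); 8..16  checksum  (8B, 8-aligned); 16..18  magic  (2B, 2-aligned); 18..24  -- tail padding (6B); sizeof = 24, alignof = 8
0..1  reserved  (1B, 1-aligned)
1..2  offset  (1B, 1-aligned)
2..4  -- padding (2B)
4..8  n_entries  (4B, 4-aligned)
8..9  version  (1B, 1-aligned)
9..12  -- padding (3B)
12..16  crc  (4B, 4-aligned)
16..17  signature  (1B, 1-aligned)
17..18  -- padding (1B)
18..32  size  (14B, 2-aligned)
32..56  mtime  (24B, 8-aligned)
sizeof = 56, alignof = 8
array of 6: 6 × 56 = 336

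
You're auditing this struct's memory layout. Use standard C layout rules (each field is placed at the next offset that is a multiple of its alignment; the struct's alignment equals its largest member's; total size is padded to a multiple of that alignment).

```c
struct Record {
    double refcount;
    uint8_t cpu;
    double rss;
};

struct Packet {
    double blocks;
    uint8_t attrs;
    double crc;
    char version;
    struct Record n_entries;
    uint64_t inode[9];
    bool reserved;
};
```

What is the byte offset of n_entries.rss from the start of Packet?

48

Record: @0: refcount [8B, align 8] → 8; @8: cpu [1B, align 1] → 9; +7 pad (align 8); @16: rss [8B, align 8] → 24; size 24, align 8
@0: blocks [8B, align 8] → 8
@8: attrs [1B, align 1] → 9
+7 pad (align 8)
@16: crc [8B, align 8] → 24
@24: version [1B, align 1] → 25
+7 pad (align 8)
@32: n_entries [24B, align 8] → 56
within Record: rss at 16
32 + 16 = 48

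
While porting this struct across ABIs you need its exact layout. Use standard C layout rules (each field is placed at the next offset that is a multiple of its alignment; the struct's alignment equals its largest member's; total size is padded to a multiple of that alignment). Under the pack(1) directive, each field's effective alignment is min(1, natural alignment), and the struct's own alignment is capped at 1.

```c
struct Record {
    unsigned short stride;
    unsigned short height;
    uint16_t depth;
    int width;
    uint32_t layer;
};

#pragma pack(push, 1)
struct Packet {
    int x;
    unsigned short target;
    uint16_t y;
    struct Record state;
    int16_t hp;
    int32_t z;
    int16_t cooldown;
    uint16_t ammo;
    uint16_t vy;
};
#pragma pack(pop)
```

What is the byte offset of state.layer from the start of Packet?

Record: @0: stride [2B, align 2] → 2; @2: height [2B, align 2] → 4; @4: depth [2B, align 2] → 6; +2 pad (align 4); @8: width [4B, align 4] → 12; @12: layer [4B, align 4] → 16; size 16, align 4
@0: x [4B, align 1] → 4
@4: target [2B, align 1] → 6
@6: y [2B, align 1] → 8
@8: state [16B, align 1] → 24
within Record: layer at 12
8 + 12 = 20

20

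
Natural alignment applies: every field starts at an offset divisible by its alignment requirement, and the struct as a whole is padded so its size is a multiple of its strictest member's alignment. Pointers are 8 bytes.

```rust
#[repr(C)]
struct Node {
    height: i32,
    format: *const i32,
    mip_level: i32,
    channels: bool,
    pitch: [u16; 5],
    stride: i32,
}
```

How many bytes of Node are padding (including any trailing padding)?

height at 0 (size 4, align 4) → ends 4
pad 4 to align 8 for format
format at 8 (size 8, align 8) → ends 16
mip_level at 16 (size 4, align 4) → ends 20
channels at 20 (size 1, align 1) → ends 21
pad 1 to align 2 for pitch
pitch at 22 (size 10, align 2) → ends 32
stride at 32 (size 4, align 4) → ends 36
tail pad 4 to reach multiple of 8
total 40 bytes, alignment 8
data bytes 31, size 40 → padding 9

9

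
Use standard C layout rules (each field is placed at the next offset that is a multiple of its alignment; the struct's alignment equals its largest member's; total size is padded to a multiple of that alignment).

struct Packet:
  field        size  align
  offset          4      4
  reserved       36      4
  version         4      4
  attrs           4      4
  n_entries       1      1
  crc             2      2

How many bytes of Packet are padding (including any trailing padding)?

1

offset at 0 (size 4, align 4) → ends 4
reserved at 4 (size 36, align 4) → ends 40
version at 40 (size 4, align 4) → ends 44
attrs at 44 (size 4, align 4) → ends 48
n_entries at 48 (size 1, align 1) → ends 49
pad 1 to align 2 for crc
crc at 50 (size 2, align 2) → ends 52
total 52 bytes, alignment 4
data bytes 51, size 52 → padding 1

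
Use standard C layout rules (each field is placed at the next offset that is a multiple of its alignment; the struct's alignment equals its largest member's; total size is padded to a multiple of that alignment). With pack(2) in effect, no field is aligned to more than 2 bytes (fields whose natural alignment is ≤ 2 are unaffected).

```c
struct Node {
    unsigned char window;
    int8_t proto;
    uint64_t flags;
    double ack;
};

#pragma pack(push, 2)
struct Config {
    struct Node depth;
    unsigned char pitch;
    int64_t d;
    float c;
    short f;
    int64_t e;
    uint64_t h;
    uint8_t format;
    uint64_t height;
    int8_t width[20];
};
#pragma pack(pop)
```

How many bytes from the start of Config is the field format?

Node: 0..1  window  (1B, 1-aligned); 1..2  proto  (1B, 1-aligned); 2..8  -- padding (6B); 8..16  flags  (8B, 8-aligned); 16..24  ack  (8B, 8-aligned); sizeof = 24, alignof = 8
0..24  depth  (24B, 2-aligned)
24..25  pitch  (1B, 1-aligned)
25..26  -- padding (1B)
26..34  d  (8B, 2-aligned)
34..38  c  (4B, 2-aligned)
38..40  f  (2B, 2-aligned)
40..48  e  (8B, 2-aligned)
48..56  h  (8B, 2-aligned)
56..57  format  (1B, 1-aligned)

56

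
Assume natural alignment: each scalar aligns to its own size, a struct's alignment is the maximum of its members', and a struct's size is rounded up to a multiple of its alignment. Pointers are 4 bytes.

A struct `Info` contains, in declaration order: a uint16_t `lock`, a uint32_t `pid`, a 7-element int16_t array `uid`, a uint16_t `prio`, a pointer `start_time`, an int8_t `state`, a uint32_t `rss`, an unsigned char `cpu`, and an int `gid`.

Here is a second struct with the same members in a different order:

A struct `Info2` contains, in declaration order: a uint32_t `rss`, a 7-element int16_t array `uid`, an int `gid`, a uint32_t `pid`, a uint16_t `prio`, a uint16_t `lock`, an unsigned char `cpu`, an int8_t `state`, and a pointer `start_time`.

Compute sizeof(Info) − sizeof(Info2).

@0: lock [2B, align 2] → 2
+2 pad (align 4)
@4: pid [4B, align 4] → 8
@8: uid [14B, align 2] → 22
@22: prio [2B, align 2] → 24
@24: start_time [4B, align 4] → 28
@28: state [1B, align 1] → 29
+3 pad (align 4)
@32: rss [4B, align 4] → 36
@36: cpu [1B, align 1] → 37
+3 pad (align 4)
@40: gid [4B, align 4] → 44
size 44, align 4
— Info2 —
@0: rss [4B, align 4] → 4
@4: uid [14B, align 2] → 18
+2 pad (align 4)
@20: gid [4B, align 4] → 24
@24: pid [4B, align 4] → 28
@28: prio [2B, align 2] → 30
@30: lock [2B, align 2] → 32
@32: cpu [1B, align 1] → 33
@33: state [1B, align 1] → 34
+2 pad (align 4)
@36: start_time [4B, align 4] → 40
size 40, align 4
44 − 40 = 4

4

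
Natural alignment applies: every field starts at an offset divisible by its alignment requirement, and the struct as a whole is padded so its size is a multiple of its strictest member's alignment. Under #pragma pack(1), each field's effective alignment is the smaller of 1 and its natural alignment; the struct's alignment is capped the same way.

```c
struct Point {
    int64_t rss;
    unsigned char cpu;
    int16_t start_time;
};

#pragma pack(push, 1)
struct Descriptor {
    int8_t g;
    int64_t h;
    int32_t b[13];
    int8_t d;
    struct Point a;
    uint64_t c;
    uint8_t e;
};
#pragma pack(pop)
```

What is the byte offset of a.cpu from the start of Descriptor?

70

Point: rss at 0 (size 8, align 8) → ends 8; cpu at 8 (size 1, align 1) → ends 9; pad 1 to align 2 for start_time; start_time at 10 (size 2, align 2) → ends 12; tail pad 4 to reach multiple of 8; total 16 bytes, alignment 8
g at 0 (size 1, align 1) → ends 1
h at 1 (size 8, align 1) → ends 9
b at 9 (size 52, align 1) → ends 61
d at 61 (size 1, align 1) → ends 62
a at 62 (size 16, align 1) → ends 78
within Point: cpu at 8
62 + 8 = 70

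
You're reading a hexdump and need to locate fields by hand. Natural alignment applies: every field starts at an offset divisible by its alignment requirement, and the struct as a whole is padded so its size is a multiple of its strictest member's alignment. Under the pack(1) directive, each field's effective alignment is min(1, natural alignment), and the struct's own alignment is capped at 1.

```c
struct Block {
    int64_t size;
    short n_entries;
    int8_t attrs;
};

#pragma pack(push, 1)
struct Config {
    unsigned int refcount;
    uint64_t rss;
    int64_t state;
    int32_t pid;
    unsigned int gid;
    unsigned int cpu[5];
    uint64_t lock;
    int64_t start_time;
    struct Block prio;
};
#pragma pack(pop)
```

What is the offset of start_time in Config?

Block: 0..8  size  (8B, 8-aligned); 8..10  n_entries  (2B, 2-aligned); 10..11  attrs  (1B, 1-aligned); 11..16  -- tail padding (5B); sizeof = 16, alignof = 8
0..4  refcount  (4B, 1-aligned)
4..12  rss  (8B, 1-aligned)
12..20  state  (8B, 1-aligned)
20..24  pid  (4B, 1-aligned)
24..28  gid  (4B, 1-aligned)
28..48  cpu  (20B, 1-aligned)
48..56  lock  (8B, 1-aligned)
56..64  start_time  (8B, 1-aligned)

56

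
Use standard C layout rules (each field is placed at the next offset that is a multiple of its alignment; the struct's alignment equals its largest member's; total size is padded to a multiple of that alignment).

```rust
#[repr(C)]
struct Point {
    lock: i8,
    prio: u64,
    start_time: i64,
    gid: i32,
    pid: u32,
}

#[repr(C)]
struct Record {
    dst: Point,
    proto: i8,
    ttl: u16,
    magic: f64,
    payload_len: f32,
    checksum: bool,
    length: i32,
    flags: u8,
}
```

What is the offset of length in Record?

56

Point: lock at 0 (size 1, align 1) → ends 1; pad 7 to align 8 for prio; prio at 8 (size 8, align 8) → ends 16; start_time at 16 (size 8, align 8) → ends 24; gid at 24 (size 4, align 4) → ends 28; pid at 28 (size 4, align 4) → ends 32; total 32 bytes, alignment 8
dst at 0 (size 32, align 8) → ends 32
proto at 32 (size 1, align 1) → ends 33
pad 1 to align 2 for ttl
ttl at 34 (size 2, align 2) → ends 36
pad 4 to align 8 for magic
magic at 40 (size 8, align 8) → ends 48
payload_len at 48 (size 4, align 4) → ends 52
checksum at 52 (size 1, align 1) → ends 53
pad 3 to align 4 for length
length at 56 (size 4, align 4) → ends 60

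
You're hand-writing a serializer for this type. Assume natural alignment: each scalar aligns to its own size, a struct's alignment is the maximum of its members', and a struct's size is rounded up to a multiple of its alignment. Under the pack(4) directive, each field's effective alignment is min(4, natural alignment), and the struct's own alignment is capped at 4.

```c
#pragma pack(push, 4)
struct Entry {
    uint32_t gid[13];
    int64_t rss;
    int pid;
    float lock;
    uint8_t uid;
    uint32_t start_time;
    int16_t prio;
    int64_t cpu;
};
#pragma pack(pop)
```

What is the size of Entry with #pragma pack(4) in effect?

88

0..52  gid  (52B, 4-aligned)
52..60  rss  (8B, 4-aligned)
60..64  pid  (4B, 4-aligned)
64..68  lock  (4B, 4-aligned)
68..69  uid  (1B, 1-aligned)
69..72  -- padding (3B)
72..76  start_time  (4B, 4-aligned)
76..78  prio  (2B, 2-aligned)
78..80  -- padding (2B)
80..88  cpu  (8B, 4-aligned)
sizeof = 88, alignof = 4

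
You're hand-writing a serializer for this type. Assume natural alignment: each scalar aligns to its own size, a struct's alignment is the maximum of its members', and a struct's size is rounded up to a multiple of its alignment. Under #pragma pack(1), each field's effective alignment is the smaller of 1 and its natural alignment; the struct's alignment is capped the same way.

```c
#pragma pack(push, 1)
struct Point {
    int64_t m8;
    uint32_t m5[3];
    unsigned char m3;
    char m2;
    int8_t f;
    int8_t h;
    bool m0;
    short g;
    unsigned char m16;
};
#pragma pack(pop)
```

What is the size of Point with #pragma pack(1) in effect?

m8 at 0 (size 8, align 1) → ends 8
m5 at 8 (size 12, align 1) → ends 20
m3 at 20 (size 1, align 1) → ends 21
m2 at 21 (size 1, align 1) → ends 22
f at 22 (size 1, align 1) → ends 23
h at 23 (size 1, align 1) → ends 24
m0 at 24 (size 1, align 1) → ends 25
g at 25 (size 2, align 1) → ends 27
m16 at 27 (size 1, align 1) → ends 28
total 28 bytes, alignment 1

28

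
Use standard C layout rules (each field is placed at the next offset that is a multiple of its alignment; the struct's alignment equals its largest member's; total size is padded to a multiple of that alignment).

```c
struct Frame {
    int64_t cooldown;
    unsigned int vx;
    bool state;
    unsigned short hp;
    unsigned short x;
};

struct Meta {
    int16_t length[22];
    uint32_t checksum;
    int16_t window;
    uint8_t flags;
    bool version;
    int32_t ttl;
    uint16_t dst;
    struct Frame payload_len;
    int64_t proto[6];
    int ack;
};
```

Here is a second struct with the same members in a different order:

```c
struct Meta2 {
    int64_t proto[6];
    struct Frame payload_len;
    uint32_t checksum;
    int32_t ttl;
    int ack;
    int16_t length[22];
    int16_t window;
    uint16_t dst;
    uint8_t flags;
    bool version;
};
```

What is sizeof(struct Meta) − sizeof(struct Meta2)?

8

Frame: cooldown at 0 (size 8, align 8) → ends 8; vx at 8 (size 4, align 4) → ends 12; state at 12 (size 1, align 1) → ends 13; pad 1 to align 2 for hp; hp at 14 (size 2, align 2) → ends 16; x at 16 (size 2, align 2) → ends 18; tail pad 6 to reach multiple of 8; total 24 bytes, alignment 8
length at 0 (size 44, align 2) → ends 44
checksum at 44 (size 4, align 4) → ends 48
window at 48 (size 2, align 2) → ends 50
flags at 50 (size 1, align 1) → ends 51
version at 51 (size 1, align 1) → ends 52
ttl at 52 (size 4, align 4) → ends 56
dst at 56 (size 2, align 2) → ends 58
pad 6 to align 8 for payload_len
payload_len at 64 (size 24, align 8) → ends 88
proto at 88 (size 48, align 8) → ends 136
ack at 136 (size 4, align 4) → ends 140
tail pad 4 to reach multiple of 8
total 144 bytes, alignment 8
— Meta2 —
proto at 0 (size 48, align 8) → ends 48
payload_len at 48 (size 24, align 8) → ends 72
checksum at 72 (size 4, align 4) → ends 76
ttl at 76 (size 4, align 4) → ends 80
ack at 80 (size 4, align 4) → ends 84
length at 84 (size 44, align 2) → ends 128
window at 128 (size 2, align 2) → ends 130
dst at 130 (size 2, align 2) → ends 132
flags at 132 (size 1, align 1) → ends 133
version at 133 (size 1, align 1) → ends 134
tail pad 2 to reach multiple of 8
total 136 bytes, alignment 8
144 − 136 = 8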